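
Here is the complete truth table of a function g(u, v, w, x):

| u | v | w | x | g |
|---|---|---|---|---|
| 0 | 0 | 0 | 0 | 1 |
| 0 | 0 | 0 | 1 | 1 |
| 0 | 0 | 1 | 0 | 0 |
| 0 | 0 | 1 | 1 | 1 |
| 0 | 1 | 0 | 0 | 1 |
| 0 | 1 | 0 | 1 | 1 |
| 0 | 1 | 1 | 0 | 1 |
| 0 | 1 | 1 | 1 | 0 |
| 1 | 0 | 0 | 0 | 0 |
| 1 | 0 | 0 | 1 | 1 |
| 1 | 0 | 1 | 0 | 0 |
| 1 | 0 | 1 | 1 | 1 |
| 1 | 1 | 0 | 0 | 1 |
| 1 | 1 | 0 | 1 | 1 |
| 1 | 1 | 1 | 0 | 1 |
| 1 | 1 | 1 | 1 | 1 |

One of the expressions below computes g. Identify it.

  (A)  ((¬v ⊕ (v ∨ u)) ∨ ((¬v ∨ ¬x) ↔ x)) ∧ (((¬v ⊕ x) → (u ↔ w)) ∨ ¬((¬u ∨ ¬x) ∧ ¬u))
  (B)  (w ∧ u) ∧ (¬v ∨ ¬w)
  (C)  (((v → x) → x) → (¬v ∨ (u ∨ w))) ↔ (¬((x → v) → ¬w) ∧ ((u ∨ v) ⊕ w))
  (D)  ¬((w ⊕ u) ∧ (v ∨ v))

(B) disagrees with g on (0,0,0,0) (formula → 0, table → 1); rule it out.
(C) disagrees with g on (0,0,0,0) (formula → 0, table → 1); rule it out.
(D) disagrees with g on (0,0,1,0) (formula → 1, table → 0); rule it out.
Only (A) survives; checking it on all 16 rows confirms it matches g.

A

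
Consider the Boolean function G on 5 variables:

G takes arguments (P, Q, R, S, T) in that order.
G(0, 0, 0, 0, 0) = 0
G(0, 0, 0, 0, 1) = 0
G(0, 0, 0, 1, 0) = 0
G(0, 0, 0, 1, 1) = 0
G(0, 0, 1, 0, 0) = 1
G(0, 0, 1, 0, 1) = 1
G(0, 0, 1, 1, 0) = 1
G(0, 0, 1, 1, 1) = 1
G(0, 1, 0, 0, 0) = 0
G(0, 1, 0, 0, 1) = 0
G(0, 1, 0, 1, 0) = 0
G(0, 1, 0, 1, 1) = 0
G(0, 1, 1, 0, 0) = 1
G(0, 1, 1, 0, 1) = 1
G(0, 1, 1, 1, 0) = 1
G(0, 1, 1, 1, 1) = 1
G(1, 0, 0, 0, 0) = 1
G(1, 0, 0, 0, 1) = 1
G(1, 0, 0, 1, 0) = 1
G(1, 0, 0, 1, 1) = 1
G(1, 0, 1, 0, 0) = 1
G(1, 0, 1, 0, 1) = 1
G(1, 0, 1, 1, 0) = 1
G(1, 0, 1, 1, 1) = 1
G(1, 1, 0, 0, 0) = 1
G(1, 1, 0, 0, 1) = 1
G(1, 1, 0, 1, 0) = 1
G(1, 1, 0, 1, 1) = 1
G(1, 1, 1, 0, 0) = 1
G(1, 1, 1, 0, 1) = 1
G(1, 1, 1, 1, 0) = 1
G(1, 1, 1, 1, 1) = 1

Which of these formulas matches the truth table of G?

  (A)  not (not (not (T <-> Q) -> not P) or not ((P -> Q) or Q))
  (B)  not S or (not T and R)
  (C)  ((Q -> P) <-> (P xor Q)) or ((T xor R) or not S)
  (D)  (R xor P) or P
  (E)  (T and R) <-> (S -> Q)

(A) fails at (0,0,0,0,0): the formula yields 1, G is 0.
(B) fails at (0,0,0,0,0): the formula yields 1, G is 0.
(C) fails at (0,0,0,0,0): the formula yields 1, G is 0.
(E) fails at (0,0,0,1,0): the formula yields 1, G is 0.
Only (D) survives; checking it on all 32 rows confirms it matches G.

D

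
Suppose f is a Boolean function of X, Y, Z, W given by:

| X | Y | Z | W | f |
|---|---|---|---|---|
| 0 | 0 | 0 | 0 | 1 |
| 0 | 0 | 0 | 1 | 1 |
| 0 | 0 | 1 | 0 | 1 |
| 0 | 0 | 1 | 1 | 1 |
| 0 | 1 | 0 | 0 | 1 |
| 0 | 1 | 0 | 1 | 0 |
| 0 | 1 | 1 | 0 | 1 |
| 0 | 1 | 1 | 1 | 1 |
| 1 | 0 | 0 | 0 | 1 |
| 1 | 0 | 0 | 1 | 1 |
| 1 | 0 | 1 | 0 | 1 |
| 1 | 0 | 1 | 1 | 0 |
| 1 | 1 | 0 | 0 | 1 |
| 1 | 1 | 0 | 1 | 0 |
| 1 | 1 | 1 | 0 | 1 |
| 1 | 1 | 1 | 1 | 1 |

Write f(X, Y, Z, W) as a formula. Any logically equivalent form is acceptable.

f(X, Y, Z, W) = NOT (((((NOT X AND Y) AND NOT Z) AND W) OR (((X AND NOT Y) AND Z) AND W)) OR (((X AND Y) AND NOT Z) AND W))

There are just 3 zero rows: (0,1,0,1), (1,0,1,1), (1,1,0,1). Their minterms are ¬X·Y·¬Z·W, X·¬Y·Z·W, X·Y·¬Z·W; the OR of those covers precisely the 0-outputs, and negating it yields f.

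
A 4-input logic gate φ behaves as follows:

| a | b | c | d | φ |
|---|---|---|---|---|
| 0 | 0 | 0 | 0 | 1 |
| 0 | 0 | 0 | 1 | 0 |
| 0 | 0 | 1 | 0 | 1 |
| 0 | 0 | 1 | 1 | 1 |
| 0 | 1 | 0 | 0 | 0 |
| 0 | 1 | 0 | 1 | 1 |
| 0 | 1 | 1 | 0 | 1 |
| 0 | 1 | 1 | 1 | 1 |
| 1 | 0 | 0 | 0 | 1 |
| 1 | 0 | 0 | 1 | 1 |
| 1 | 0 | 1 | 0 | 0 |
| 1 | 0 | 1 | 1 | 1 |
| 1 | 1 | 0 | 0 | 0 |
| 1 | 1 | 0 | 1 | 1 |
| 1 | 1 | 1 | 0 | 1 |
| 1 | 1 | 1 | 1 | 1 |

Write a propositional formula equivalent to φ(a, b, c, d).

φ is 0 on only 4 rows — (0,0,0,1), (0,1,0,0), (1,0,1,0), (1,1,0,0). Writing each as a minterm (¬a·¬b·¬c·d, ¬a·b·¬c·¬d, a·¬b·c·¬d, a·b·¬c·¬d) and OR-ing them characterizes exactly where φ=0, so φ is the negation of that disjunction.

φ(a, b, c, d) = ¬((((((¬a ∧ ¬b) ∧ ¬c) ∧ d) ∨ (((¬a ∧ b) ∧ ¬c) ∧ ¬d)) ∨ (((a ∧ ¬b) ∧ c) ∧ ¬d)) ∨ (((a ∧ b) ∧ ¬c) ∧ ¬d))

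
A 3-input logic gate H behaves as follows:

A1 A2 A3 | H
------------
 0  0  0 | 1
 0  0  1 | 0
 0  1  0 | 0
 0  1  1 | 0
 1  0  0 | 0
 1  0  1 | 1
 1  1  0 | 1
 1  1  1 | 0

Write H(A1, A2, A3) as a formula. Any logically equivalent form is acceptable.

H=1 on 3 inputs: (0,0,0), (1,0,1), (1,1,0). Reading each as a conjunction of literals (¬A1·¬A2·¬A3, A1·¬A2·A3, A1·A2·¬A3) and taking the OR gives the canonical DNF.

H(A1, A2, A3) = (((NOT A1 AND NOT A2) AND NOT A3) OR ((A1 AND NOT A2) AND A3)) OR ((A1 AND A2) AND NOT A3)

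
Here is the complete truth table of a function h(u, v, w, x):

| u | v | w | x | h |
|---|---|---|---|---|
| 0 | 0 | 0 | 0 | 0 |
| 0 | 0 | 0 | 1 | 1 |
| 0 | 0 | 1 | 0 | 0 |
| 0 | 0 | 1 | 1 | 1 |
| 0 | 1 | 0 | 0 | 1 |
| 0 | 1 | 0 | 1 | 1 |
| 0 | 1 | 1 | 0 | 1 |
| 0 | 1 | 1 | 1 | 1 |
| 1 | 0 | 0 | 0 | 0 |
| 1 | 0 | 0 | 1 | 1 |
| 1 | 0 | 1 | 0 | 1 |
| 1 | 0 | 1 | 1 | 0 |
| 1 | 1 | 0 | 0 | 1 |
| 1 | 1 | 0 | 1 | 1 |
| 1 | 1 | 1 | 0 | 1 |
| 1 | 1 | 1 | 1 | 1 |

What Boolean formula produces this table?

h(u, v, w, x) = ((((((u' · v') · w') · x') + (((u' · v') · w) · x')) + (((u · v') · w') · x')) + (((u · v') · w) · x))'

There are just 4 zero rows: (0,0,0,0), (0,0,1,0), (1,0,0,0), (1,0,1,1). Their minterms are ¬u·¬v·¬w·¬x, ¬u·¬v·w·¬x, u·¬v·¬w·¬x, u·¬v·w·x; the OR of those covers precisely the 0-outputs, and negating it yields h.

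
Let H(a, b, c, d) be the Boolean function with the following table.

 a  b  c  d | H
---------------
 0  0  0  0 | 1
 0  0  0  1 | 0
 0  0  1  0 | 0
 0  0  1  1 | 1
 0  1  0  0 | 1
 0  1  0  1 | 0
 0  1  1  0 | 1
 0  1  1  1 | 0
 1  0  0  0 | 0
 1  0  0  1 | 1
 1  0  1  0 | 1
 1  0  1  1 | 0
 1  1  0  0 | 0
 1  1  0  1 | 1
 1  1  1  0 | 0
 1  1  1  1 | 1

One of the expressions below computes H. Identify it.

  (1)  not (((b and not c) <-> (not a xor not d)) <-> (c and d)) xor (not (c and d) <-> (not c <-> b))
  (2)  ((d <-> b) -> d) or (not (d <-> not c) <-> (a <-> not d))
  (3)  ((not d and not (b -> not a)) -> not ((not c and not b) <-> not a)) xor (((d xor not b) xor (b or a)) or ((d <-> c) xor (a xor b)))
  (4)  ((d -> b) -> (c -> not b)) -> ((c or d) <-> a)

(2) fails at (0,0,0,0): the formula yields 0, H is 1.
(3) fails at (0,0,0,0): the formula yields 0, H is 1.
(4) fails at (0,0,1,1): the formula yields 0, H is 1.
(1) is the remaining candidate, and it agrees with H on all 16 inputs.

1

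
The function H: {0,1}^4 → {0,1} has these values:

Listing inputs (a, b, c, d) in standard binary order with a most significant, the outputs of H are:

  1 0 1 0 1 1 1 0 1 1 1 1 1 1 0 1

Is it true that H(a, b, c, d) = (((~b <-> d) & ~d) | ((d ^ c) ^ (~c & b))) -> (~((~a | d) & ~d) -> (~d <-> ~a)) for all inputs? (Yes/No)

Test each input against both H and the formula:
  a=0, b=0, c=0, d=0: formula gives 1, H = 1 ✓
  a=0, b=0, c=0, d=1: formula gives 0, H = 0 ✓
  a=0, b=0, c=1, d=0: formula gives 1, H = 1 ✓
  a=0, b=0, c=1, d=1: formula gives 1, but H = 0 ✗
Row (0,0,1,1) is a counterexample, so the formula is not equivalent to H.

No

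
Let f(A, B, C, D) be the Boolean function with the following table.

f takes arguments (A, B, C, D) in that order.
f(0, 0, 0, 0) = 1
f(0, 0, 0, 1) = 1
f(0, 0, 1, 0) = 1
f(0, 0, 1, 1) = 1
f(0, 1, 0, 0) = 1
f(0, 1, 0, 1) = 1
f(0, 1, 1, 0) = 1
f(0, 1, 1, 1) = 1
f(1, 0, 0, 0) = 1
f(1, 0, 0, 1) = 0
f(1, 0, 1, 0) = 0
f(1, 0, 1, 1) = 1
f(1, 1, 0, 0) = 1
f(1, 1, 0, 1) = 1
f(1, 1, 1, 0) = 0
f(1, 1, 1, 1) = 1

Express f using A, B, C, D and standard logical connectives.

There are just 3 zero rows: (1,0,0,1), (1,0,1,0), (1,1,1,0). Their minterms are A·¬B·¬C·D, A·¬B·C·¬D, A·B·C·¬D; the OR of those covers precisely the 0-outputs, and negating it yields f.

f(A, B, C, D) = ¬(((((A ∧ ¬B) ∧ ¬C) ∧ D) ∨ (((A ∧ ¬B) ∧ C) ∧ ¬D)) ∨ (((A ∧ B) ∧ C) ∧ ¬D))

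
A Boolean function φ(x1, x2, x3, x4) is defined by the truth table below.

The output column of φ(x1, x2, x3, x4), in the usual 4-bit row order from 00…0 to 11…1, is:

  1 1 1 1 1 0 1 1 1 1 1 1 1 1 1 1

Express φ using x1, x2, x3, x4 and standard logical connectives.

φ(x1, x2, x3, x4) = NOT (((NOT x1 AND x2) AND NOT x3) AND x4)

Only row (0,1,0,1) gives 0. So φ is 1 everywhere except there — the complement of the minterm ¬x1·x2·¬x3·x4.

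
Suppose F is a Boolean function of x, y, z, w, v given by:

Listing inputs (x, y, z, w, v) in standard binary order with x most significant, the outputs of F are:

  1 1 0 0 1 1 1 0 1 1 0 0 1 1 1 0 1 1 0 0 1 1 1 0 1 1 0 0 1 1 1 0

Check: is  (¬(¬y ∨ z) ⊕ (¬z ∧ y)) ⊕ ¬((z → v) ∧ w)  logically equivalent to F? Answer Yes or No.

Yes

Check the formula against F row by row:
  x=0, y=0, z=0, w=0, v=0: formula gives 1, F = 1 ✓
  x=0, y=0, z=0, w=0, v=1: formula gives 1, F = 1 ✓
  x=0, y=0, z=0, w=1, v=0: formula gives 0, F = 0 ✓
  x=0, y=0, z=0, w=1, v=1: formula gives 0, F = 0 ✓
  …and likewise for the remaining 28 rows.
No disagreement on any input; they are logically equivalent.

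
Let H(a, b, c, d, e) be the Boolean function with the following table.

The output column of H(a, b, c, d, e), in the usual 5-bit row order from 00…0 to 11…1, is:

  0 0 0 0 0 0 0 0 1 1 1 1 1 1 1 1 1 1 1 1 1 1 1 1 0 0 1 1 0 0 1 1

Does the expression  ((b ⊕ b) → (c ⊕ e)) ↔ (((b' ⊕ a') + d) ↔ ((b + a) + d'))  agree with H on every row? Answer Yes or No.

Yes

Evaluate ((b ⊕ b) → (c ⊕ e)) ↔ (((b' ⊕ a') + d) ↔ ((b + a) + d')) on each row and compare to H:
  a=0, b=0, c=0, d=0, e=0: formula gives 0, H = 0 ✓
  a=0, b=0, c=0, d=0, e=1: formula gives 0, H = 0 ✓
  a=0, b=0, c=0, d=1, e=0: formula gives 0, H = 0 ✓
  a=0, b=0, c=0, d=1, e=1: formula gives 0, H = 0 ✓
  … (the remaining 28 rows also agree.)
All 32 rows match — the expression computes H exactly.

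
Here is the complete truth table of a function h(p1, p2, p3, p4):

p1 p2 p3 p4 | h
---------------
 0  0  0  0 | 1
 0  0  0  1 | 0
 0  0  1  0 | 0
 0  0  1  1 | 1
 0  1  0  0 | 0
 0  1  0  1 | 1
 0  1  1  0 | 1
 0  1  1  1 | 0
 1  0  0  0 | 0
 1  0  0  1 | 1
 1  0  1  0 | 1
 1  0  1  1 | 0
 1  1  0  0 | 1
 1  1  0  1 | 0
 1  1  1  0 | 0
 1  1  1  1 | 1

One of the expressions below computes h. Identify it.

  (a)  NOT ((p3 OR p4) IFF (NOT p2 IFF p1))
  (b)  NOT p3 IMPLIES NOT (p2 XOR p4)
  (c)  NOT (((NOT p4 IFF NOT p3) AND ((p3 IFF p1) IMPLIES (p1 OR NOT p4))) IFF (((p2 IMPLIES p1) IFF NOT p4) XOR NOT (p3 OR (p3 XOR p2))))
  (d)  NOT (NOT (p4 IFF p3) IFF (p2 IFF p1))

d

(a) fails at (0,0,0,0): the formula yields 0, h is 1.
(b) fails at (0,0,1,0): the formula yields 1, h is 0.
(c) fails at (0,0,0,1): the formula yields 1, h is 0.
(d) is the remaining candidate, and it agrees with h on all 16 inputs.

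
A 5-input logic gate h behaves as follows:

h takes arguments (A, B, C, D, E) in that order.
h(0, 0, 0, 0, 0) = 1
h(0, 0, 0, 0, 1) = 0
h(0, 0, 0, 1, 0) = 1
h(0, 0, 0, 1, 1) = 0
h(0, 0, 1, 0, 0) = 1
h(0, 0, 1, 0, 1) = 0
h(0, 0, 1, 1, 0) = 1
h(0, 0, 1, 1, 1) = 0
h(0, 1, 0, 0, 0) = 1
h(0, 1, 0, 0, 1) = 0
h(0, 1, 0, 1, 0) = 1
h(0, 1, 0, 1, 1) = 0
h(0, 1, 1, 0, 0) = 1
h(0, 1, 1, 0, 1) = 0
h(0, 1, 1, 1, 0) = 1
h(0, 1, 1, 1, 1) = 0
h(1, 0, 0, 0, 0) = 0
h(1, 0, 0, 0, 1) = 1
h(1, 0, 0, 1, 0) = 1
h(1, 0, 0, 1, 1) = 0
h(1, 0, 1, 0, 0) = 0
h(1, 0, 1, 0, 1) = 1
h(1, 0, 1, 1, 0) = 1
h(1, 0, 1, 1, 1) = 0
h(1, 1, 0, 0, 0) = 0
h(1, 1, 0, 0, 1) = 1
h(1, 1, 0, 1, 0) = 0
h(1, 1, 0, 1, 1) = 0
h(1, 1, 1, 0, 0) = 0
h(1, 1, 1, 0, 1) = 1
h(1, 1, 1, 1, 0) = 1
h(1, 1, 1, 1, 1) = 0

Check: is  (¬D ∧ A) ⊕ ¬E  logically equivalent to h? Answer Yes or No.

Evaluate (¬D ∧ A) ⊕ ¬E on each row and compare to h:
  A=0, B=0, C=0, D=0, E=0: formula gives 1, h = 1 ✓
  A=0, B=0, C=0, D=0, E=1: formula gives 0, h = 0 ✓
  A=0, B=0, C=0, D=1, E=0: formula gives 1, h = 1 ✓
  A=0, B=0, C=0, D=1, E=1: formula gives 0, h = 0 ✓
  …
  A=1, B=1, C=0, D=1, E=0: formula gives 1, but h = 0 ✗
A single disagreement suffices: at (1,1,0,1,0) they differ, so the formula does not compute h.

No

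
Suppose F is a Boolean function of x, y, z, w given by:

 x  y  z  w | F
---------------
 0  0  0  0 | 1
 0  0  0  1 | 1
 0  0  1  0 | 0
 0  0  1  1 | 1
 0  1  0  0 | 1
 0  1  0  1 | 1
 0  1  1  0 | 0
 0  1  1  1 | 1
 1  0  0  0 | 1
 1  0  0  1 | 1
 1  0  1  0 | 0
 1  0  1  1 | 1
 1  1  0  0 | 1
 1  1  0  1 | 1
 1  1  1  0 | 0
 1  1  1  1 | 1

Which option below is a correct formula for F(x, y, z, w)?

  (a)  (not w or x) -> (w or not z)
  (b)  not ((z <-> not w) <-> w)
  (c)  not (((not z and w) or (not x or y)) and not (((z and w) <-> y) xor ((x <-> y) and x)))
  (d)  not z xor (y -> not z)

(b): at (0,0,0,0) it gives 0, but F = 1 — eliminated.
(c): at (0,0,1,0) it gives 1, but F = 0 — eliminated.
(d): at (0,0,0,0) it gives 0, but F = 1 — eliminated.
That leaves (a). Evaluating it on every row reproduces the table of F exactly.

a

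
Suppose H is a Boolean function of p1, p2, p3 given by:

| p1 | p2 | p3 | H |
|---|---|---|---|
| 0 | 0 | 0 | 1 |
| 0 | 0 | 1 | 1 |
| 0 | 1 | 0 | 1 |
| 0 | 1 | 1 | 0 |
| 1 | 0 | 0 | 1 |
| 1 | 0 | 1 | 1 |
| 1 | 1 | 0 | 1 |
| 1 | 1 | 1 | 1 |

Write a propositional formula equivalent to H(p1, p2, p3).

H(p1, p2, p3) = ((p1' · p2) · p3)'

Only row (0,1,1) gives 0. So H is 1 everywhere except there — the complement of the minterm ¬p1·p2·p3.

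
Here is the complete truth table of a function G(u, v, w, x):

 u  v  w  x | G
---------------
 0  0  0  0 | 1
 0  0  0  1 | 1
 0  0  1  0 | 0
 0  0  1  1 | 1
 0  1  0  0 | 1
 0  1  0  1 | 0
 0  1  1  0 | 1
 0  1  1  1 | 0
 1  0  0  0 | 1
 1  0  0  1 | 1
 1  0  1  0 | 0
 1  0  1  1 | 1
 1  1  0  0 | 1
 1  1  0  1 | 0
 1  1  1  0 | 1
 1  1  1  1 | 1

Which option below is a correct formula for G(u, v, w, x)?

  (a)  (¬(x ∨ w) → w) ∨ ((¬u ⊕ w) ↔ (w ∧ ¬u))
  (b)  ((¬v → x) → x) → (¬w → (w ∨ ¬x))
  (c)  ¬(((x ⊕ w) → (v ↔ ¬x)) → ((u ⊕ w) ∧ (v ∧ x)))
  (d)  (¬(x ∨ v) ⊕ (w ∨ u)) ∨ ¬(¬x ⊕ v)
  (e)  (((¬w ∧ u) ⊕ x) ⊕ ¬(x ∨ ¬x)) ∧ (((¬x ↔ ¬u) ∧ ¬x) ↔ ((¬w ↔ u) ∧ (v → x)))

(a): at (0,0,0,0) it gives 0, but G = 1 — eliminated.
(b): at (0,0,0,1) it gives 0, but G = 1 — eliminated.
(d): at (0,1,1,1) it gives 1, but G = 0 — eliminated.
(e): at (0,0,0,0) it gives 0, but G = 1 — eliminated.
(c) is the remaining candidate, and it agrees with G on all 16 inputs.

c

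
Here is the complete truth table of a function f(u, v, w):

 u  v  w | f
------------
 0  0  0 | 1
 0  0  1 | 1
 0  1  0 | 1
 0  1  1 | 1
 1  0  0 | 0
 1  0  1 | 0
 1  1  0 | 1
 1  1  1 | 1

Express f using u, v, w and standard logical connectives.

f is 0 on only 2 rows — (1,0,0), (1,0,1). Writing each as a minterm (u·¬v·¬w, u·¬v·w) and OR-ing them characterizes exactly where f=0, so f is the negation of that disjunction.

f(u, v, w) = not (((u and not v) and not w) or ((u and not v) and w))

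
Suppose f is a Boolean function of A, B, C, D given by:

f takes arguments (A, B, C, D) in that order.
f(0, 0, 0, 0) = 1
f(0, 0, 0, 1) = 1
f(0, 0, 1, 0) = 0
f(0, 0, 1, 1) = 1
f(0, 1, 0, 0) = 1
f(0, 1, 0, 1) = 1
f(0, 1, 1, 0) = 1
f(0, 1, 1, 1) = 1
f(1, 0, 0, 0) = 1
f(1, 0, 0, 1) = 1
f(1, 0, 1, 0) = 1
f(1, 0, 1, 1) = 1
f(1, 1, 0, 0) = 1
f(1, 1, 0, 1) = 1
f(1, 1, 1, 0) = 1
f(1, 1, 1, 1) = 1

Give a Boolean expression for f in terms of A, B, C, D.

f(A, B, C, D) = ~(((~A & ~B) & C) & ~D)

f is 0 on exactly one input, (0,0,1,0), whose minterm is ¬A·¬B·C·¬D. So f is the negation of that single conjunction.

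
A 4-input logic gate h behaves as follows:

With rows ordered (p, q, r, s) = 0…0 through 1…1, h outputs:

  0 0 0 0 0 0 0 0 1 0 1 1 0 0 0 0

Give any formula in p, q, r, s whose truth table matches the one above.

h(p, q, r, s) = ((((p & ~q) & ~r) & ~s) | (((p & ~q) & r) & ~s)) | (((p & ~q) & r) & s)

Collect the rows where h=1 — (1,0,0,0), (1,0,1,0), (1,0,1,1) — and write one minterm per row: p·¬q·¬r·¬s, p·¬q·r·¬s, p·¬q·r·s. Their union (logical OR) reproduces the table exactly.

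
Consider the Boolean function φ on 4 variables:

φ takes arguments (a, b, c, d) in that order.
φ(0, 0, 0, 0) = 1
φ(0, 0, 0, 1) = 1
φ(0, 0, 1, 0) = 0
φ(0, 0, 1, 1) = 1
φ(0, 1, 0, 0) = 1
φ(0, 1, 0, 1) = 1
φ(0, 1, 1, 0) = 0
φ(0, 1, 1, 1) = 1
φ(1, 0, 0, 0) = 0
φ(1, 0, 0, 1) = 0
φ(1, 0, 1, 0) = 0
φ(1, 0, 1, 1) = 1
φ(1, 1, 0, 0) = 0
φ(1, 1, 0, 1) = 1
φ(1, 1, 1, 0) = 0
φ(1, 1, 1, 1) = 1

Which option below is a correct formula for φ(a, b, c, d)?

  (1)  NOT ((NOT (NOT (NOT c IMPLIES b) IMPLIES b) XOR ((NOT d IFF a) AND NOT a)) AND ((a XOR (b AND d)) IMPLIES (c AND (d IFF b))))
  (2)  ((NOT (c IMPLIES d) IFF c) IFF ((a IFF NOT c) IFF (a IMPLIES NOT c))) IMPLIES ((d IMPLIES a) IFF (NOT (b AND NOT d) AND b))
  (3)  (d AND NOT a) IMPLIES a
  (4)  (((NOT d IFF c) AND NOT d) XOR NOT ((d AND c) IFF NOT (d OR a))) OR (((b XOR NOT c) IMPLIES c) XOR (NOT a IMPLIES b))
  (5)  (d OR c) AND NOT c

2

(1): at (0,0,0,0) it gives 0, but φ = 1 — eliminated.
(3): at (0,0,0,1) it gives 0, but φ = 1 — eliminated.
(4): at (0,0,0,1) it gives 0, but φ = 1 — eliminated.
(5): at (0,0,0,0) it gives 0, but φ = 1 — eliminated.
That leaves (2). Evaluating it on every row reproduces the table of φ exactly.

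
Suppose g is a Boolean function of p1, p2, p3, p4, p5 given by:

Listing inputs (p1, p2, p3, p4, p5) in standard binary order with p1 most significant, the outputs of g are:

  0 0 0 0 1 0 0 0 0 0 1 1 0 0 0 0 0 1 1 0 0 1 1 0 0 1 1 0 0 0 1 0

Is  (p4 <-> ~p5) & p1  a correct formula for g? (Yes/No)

Evaluate (p4 <-> ~p5) & p1 on each row and compare to g:
  p1=0, p2=0, p3=0, p4=0, p5=0: formula gives 0, g = 0 ✓
  p1=0, p2=0, p3=0, p4=0, p5=1: formula gives 0, g = 0 ✓
  p1=0, p2=0, p3=0, p4=1, p5=0: formula gives 0, g = 0 ✓
  p1=0, p2=0, p3=0, p4=1, p5=1: formula gives 0, g = 0 ✓
  p1=0, p2=0, p3=1, p4=0, p5=0: formula gives 0, but g = 1 ✗
Row (0,0,1,0,0) is a counterexample, so the formula is not equivalent to g.

No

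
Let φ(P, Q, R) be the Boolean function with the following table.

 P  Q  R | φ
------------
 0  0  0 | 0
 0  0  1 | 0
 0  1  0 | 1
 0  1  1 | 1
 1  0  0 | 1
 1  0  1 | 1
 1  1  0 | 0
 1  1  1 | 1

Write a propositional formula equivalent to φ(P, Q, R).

φ(P, Q, R) = ¬((((¬P ∧ ¬Q) ∧ ¬R) ∨ ((¬P ∧ ¬Q) ∧ R)) ∨ ((P ∧ Q) ∧ ¬R))

φ is 0 on only 3 rows — (0,0,0), (0,0,1), (1,1,0). Writing each as a minterm (¬P·¬Q·¬R, ¬P·¬Q·R, P·Q·¬R) and OR-ing them characterizes exactly where φ=0, so φ is the negation of that disjunction.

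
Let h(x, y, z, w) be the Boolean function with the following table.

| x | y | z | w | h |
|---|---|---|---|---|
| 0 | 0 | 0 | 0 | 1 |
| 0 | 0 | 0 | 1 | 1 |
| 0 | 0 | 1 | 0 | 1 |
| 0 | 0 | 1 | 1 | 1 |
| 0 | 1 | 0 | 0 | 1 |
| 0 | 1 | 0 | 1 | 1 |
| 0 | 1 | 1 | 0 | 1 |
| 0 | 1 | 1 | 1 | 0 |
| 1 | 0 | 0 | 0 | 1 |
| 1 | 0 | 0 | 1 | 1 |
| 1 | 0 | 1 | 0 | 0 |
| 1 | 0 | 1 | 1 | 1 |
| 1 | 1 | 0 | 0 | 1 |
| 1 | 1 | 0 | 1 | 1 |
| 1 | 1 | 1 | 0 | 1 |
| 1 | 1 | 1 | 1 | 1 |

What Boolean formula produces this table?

The 0-rows are (0,1,1,1), (1,0,1,0). Take each as a conjunction (¬x·y·z·w, x·¬y·z·¬w), form their disjunction, and complement — that gives a formula that is 1 everywhere h is.

h(x, y, z, w) = ¬((((¬x ∧ y) ∧ z) ∧ w) ∨ (((x ∧ ¬y) ∧ z) ∧ ¬w))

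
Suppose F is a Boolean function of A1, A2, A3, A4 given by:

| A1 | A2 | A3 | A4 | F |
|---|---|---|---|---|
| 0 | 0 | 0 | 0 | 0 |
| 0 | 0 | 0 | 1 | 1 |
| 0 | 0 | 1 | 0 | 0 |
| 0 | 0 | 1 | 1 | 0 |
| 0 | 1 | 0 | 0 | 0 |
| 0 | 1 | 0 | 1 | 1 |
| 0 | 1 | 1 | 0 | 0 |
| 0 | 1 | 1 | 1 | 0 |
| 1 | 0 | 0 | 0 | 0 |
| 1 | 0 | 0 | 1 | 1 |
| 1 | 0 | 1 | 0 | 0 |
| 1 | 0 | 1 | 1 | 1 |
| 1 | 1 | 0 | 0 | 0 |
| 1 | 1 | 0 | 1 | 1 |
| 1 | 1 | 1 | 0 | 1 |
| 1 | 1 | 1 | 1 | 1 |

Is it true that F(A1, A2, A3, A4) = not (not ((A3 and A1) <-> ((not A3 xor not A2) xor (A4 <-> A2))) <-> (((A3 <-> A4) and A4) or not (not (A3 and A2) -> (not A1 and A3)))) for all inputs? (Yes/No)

Yes

Evaluate not (not ((A3 and A1) <-> ((not A3 xor not A2) xor (A4 <-> A2))) <-> (((A3 <-> A4) and A4) or not (not (A3 and A2) -> (not A1 and A3)))) on each row and compare to F:
  A1=0, A2=0, A3=0, A4=0: formula gives 0, F = 0 ✓
  A1=0, A2=0, A3=0, A4=1: formula gives 1, F = 1 ✓
  A1=0, A2=0, A3=1, A4=0: formula gives 0, F = 0 ✓
  A1=0, A2=0, A3=1, A4=1: formula gives 0, F = 0 ✓
  … (the remaining 12 rows also agree.)
Every row agrees, so the formula is equivalent.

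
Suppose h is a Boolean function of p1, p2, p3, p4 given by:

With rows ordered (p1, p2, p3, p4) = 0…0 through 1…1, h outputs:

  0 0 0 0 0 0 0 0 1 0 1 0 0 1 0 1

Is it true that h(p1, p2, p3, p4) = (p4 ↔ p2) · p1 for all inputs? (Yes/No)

Check the formula against h row by row:
  p1=0, p2=0, p3=0, p4=0: formula gives 0, h = 0 ✓
  p1=0, p2=0, p3=0, p4=1: formula gives 0, h = 0 ✓
  p1=0, p2=0, p3=1, p4=0: formula gives 0, h = 0 ✓
  p1=0, p2=0, p3=1, p4=1: formula gives 0, h = 0 ✓
  …and likewise for the remaining 12 rows.
All 16 rows match — the expression computes h exactly.

Yes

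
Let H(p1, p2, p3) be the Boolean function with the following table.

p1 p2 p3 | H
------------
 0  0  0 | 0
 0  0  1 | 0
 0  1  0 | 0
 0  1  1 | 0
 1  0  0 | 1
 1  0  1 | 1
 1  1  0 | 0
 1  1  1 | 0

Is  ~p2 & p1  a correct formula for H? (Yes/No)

Yes

Evaluate ~p2 & p1 on each row and compare to H:
  p1=0, p2=0, p3=0: formula gives 0, H = 0 ✓
  p1=0, p2=0, p3=1: formula gives 0, H = 0 ✓
  p1=0, p2=1, p3=0: formula gives 0, H = 0 ✓
  p1=0, p2=1, p3=1: formula gives 0, H = 0 ✓
  p1=1, p2=0, p3=0: formula gives 1, H = 1 ✓
  … (the remaining 3 rows also agree.)
No disagreement on any input; they are logically equivalent.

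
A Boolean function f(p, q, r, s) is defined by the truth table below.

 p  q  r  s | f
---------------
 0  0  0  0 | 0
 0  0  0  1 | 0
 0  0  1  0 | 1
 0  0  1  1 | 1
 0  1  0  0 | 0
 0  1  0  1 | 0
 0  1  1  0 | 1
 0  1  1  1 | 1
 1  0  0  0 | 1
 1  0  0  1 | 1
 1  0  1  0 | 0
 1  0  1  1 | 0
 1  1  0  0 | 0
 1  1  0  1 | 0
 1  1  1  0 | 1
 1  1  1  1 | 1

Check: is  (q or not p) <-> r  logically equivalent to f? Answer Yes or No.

Yes

Check the formula against f row by row:
  p=0, q=0, r=0, s=0: formula gives 0, f = 0 ✓
  p=0, q=0, r=0, s=1: formula gives 0, f = 0 ✓
  p=0, q=0, r=1, s=0: formula gives 1, f = 1 ✓
  p=0, q=0, r=1, s=1: formula gives 1, f = 1 ✓
  …and likewise for the remaining 12 rows.
All 16 rows match — the expression computes f exactly.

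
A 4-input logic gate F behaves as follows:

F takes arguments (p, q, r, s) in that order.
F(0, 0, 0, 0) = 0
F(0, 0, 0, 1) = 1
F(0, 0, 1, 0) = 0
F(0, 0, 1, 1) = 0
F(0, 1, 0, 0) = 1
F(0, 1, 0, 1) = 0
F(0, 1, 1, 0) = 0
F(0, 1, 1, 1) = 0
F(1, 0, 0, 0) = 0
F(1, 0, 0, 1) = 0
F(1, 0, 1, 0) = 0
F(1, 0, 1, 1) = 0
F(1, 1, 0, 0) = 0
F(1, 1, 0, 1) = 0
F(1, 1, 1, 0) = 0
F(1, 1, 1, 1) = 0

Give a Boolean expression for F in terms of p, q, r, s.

Collect the rows where F=1 — (0,0,0,1), (0,1,0,0) — and write one minterm per row: ¬p·¬q·¬r·s, ¬p·q·¬r·¬s. Their union (logical OR) reproduces the table exactly.

F(p, q, r, s) = (((NOT p AND NOT q) AND NOT r) AND s) OR (((NOT p AND q) AND NOT r) AND NOT s)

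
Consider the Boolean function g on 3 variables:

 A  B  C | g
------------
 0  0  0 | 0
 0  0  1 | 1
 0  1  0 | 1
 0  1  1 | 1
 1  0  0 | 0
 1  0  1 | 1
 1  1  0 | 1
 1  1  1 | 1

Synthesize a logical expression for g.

g is 0 on only 2 rows — (0,0,0), (1,0,0). Writing each as a minterm (¬A·¬B·¬C, A·¬B·¬C) and OR-ing them characterizes exactly where g=0, so g is the negation of that disjunction.

g(A, B, C) = ~(((~A & ~B) & ~C) | ((A & ~B) & ~C))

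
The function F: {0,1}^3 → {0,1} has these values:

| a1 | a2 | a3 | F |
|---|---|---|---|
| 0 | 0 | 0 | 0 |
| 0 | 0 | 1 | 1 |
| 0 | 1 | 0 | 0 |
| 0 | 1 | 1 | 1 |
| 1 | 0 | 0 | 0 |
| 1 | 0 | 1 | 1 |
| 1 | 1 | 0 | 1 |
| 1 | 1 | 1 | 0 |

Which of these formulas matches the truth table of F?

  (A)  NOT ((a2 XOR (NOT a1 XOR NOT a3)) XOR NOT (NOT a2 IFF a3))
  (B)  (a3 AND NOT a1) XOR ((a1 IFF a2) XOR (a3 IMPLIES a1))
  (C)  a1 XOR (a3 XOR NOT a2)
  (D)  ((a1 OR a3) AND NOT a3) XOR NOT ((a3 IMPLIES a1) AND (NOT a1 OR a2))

(A) disagrees with F on (0,0,1) (formula → 0, table → 1); rule it out.
(B) disagrees with F on (0,0,1) (formula → 0, table → 1); rule it out.
(C) disagrees with F on (0,0,0) (formula → 1, table → 0); rule it out.
Only (D) survives; checking it on all 8 rows confirms it matches F.

D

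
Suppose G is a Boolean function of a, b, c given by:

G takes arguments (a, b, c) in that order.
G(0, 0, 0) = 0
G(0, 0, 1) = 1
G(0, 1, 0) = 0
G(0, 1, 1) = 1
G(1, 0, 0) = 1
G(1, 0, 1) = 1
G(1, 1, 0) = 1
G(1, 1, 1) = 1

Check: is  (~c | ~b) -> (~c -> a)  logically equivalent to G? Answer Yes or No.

Evaluate (~c | ~b) -> (~c -> a) on each row and compare to G:
  a=0, b=0, c=0: formula gives 0, G = 0 ✓
  a=0, b=0, c=1: formula gives 1, G = 1 ✓
  a=0, b=1, c=0: formula gives 0, G = 0 ✓
  a=0, b=1, c=1: formula gives 1, G = 1 ✓
  a=1, b=0, c=0: formula gives 1, G = 1 ✓
  … (the remaining 3 rows also agree.)
Every row agrees, so the formula is equivalent.

Yes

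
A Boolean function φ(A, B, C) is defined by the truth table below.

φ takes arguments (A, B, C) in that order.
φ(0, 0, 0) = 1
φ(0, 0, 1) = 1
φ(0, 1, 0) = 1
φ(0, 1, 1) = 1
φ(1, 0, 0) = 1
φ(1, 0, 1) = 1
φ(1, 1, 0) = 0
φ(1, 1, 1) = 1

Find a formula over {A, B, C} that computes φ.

Only row (1,1,0) gives 0. So φ is 1 everywhere except there — the complement of the minterm A·B·¬C.

φ(A, B, C) = NOT ((A AND B) AND NOT C)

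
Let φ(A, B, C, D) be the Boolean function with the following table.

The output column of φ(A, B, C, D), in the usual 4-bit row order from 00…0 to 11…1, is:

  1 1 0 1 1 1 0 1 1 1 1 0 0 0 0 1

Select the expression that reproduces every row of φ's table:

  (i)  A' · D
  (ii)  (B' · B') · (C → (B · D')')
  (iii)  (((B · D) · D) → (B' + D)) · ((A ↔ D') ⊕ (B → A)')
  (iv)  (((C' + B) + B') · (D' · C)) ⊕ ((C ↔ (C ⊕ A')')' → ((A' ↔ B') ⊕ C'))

(i): at (0,0,0,0) it gives 0, but φ = 1 — eliminated.
(ii): at (0,0,1,0) it gives 1, but φ = 0 — eliminated.
(iii): at (0,0,0,0) it gives 0, but φ = 1 — eliminated.
(iv) is the remaining candidate, and it agrees with φ on all 16 inputs.

iv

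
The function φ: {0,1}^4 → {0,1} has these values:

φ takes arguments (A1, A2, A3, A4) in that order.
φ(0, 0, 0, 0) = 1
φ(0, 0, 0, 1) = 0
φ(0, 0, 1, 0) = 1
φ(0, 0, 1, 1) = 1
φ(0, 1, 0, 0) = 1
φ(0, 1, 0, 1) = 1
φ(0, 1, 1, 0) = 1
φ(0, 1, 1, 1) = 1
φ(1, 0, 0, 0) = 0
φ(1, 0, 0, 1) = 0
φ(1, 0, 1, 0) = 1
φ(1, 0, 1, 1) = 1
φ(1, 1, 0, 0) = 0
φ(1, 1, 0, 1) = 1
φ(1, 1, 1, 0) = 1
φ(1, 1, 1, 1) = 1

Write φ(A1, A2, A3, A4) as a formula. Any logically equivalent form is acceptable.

φ(A1, A2, A3, A4) = ((((((A1' · A2') · A3') · A4) + (((A1 · A2') · A3') · A4')) + (((A1 · A2') · A3') · A4)) + (((A1 · A2) · A3') · A4'))'

φ is 0 on only 4 rows — (0,0,0,1), (1,0,0,0), (1,0,0,1), (1,1,0,0). Writing each as a minterm (¬A1·¬A2·¬A3·A4, A1·¬A2·¬A3·¬A4, A1·¬A2·¬A3·A4, A1·A2·¬A3·¬A4) and OR-ing them characterizes exactly where φ=0, so φ is the negation of that disjunction.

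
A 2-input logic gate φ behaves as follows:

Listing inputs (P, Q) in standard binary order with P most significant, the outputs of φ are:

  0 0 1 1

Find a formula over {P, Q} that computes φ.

φ(P, Q) = P

The output simply equals P.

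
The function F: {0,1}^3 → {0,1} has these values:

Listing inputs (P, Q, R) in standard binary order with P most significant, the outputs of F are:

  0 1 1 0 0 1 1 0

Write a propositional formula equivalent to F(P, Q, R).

F(P, Q, R) = ((((¬P ∧ ¬Q) ∧ R) ∨ ((¬P ∧ Q) ∧ ¬R)) ∨ ((P ∧ ¬Q) ∧ R)) ∨ ((P ∧ Q) ∧ ¬R)

The 1-rows are (0,0,1), (0,1,0), (1,0,1), (1,1,0). Each contributes one minterm — ¬P·¬Q·R; ¬P·Q·¬R; P·¬Q·R; P·Q·¬R — and their disjunction is a sum-of-products form of F.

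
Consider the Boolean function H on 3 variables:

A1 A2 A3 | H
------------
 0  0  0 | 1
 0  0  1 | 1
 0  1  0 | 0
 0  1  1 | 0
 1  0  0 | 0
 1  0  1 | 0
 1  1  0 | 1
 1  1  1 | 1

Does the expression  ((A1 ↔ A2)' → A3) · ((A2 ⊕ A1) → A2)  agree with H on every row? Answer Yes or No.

No

Test each input against both H and the formula:
  A1=0, A2=0, A3=0: formula gives 1, H = 1 ✓
  A1=0, A2=0, A3=1: formula gives 1, H = 1 ✓
  A1=0, A2=1, A3=0: formula gives 0, H = 0 ✓
  A1=0, A2=1, A3=1: formula gives 1, but H = 0 ✗
Row (0,1,1) is a counterexample, so the formula is not equivalent to H.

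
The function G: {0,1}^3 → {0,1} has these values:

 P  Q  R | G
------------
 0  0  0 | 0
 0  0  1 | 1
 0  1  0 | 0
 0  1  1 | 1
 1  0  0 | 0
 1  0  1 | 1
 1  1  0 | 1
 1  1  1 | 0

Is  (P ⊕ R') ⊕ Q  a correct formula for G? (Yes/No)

No

Test each input against both G and the formula:
  P=0, Q=0, R=0: formula gives 1, but G = 0 ✗
A single disagreement suffices: at (0,0,0) they differ, so the formula does not compute G.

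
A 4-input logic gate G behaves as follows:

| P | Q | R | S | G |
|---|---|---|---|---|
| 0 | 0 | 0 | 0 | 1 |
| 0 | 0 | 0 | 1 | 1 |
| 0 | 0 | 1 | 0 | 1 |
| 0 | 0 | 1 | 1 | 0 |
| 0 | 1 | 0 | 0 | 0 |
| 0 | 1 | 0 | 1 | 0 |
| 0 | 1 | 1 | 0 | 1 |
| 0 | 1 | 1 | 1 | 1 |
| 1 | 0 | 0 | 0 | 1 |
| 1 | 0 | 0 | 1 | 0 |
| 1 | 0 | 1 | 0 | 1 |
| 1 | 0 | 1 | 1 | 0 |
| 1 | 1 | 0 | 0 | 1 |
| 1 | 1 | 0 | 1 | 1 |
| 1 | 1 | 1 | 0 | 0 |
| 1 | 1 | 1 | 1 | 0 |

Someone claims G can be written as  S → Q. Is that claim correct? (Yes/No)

No

Evaluate S → Q on each row and compare to G:
  P=0, Q=0, R=0, S=0: formula gives 1, G = 1 ✓
  P=0, Q=0, R=0, S=1: formula gives 0, but G = 1 ✗
A single disagreement suffices: at (0,0,0,1) they differ, so the formula does not compute G.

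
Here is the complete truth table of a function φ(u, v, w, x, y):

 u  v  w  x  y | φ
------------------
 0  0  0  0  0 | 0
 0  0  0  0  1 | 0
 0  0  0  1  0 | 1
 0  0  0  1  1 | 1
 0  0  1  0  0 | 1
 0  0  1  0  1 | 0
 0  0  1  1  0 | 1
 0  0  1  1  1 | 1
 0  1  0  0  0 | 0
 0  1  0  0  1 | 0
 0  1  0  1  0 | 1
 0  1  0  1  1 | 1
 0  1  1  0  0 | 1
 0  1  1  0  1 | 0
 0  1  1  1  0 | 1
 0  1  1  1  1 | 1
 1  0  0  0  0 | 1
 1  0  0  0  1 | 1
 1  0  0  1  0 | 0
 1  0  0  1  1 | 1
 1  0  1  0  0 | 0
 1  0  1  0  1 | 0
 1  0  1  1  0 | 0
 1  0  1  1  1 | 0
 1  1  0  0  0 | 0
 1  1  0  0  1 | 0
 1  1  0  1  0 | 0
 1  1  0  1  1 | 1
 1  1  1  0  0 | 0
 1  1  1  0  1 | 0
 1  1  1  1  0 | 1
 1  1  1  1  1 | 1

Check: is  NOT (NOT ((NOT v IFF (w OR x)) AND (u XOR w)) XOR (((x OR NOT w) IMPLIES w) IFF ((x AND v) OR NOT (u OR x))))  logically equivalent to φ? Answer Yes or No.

No

Check the formula against φ row by row:
  u=0, v=0, w=0, x=0, y=0: formula gives 0, φ = 0 ✓
  u=0, v=0, w=0, x=0, y=1: formula gives 0, φ = 0 ✓
  u=0, v=0, w=0, x=1, y=0: formula gives 1, φ = 1 ✓
  u=0, v=0, w=0, x=1, y=1: formula gives 1, φ = 1 ✓
  u=0, v=0, w=1, x=0, y=0: formula gives 0, but φ = 1 ✗
A single disagreement suffices: at (0,0,1,0,0) they differ, so the formula does not compute φ.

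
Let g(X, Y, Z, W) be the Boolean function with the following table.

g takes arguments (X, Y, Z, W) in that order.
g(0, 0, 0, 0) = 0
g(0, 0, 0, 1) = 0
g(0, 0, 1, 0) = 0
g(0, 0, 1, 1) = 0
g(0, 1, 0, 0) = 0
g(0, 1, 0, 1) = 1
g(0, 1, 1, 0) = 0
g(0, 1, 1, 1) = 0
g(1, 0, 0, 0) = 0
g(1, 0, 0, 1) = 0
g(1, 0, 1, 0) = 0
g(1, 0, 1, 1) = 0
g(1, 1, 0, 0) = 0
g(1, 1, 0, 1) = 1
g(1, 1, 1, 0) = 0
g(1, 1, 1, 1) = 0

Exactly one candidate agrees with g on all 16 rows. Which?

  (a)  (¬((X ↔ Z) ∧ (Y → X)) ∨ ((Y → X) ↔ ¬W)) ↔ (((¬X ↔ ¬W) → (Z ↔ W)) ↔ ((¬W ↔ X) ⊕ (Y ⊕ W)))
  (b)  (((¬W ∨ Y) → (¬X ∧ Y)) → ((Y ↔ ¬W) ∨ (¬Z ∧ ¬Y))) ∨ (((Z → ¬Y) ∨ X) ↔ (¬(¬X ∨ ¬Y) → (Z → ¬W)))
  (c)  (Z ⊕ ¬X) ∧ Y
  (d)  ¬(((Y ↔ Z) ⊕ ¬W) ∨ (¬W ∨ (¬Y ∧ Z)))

d

(a): at (0,0,0,1) it gives 1, but g = 0 — eliminated.
(b): at (0,0,0,0) it gives 1, but g = 0 — eliminated.
(c): at (0,1,0,0) it gives 1, but g = 0 — eliminated.
(d) is the remaining candidate, and it agrees with g on all 16 inputs.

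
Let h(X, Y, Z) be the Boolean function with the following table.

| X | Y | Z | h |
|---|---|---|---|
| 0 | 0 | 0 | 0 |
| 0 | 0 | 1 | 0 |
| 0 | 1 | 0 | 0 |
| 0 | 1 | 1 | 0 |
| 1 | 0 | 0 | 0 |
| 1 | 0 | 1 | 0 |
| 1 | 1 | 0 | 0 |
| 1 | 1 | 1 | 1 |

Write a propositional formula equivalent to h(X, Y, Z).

The output is 1 only when every input is 1 — the AND of all inputs.

h(X, Y, Z) = (X AND Y) AND Z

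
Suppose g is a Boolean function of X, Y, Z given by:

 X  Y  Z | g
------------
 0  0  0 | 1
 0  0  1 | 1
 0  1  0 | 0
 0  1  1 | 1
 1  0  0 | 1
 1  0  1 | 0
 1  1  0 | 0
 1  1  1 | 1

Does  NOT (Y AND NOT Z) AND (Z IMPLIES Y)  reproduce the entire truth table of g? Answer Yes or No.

No

Test each input against both g and the formula:
  X=0, Y=0, Z=0: formula gives 1, g = 1 ✓
  X=0, Y=0, Z=1: formula gives 0, but g = 1 ✗
Since they disagree at (0,0,1), the expression is not a correct formula for g.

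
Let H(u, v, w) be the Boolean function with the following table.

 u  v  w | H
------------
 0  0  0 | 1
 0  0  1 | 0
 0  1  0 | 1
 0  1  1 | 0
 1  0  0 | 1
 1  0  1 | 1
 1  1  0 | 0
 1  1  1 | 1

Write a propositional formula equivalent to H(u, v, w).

H is 0 on only 3 rows — (0,0,1), (0,1,1), (1,1,0). Writing each as a minterm (¬u·¬v·w, ¬u·v·w, u·v·¬w) and OR-ing them characterizes exactly where H=0, so H is the negation of that disjunction.

H(u, v, w) = ¬((((¬u ∧ ¬v) ∧ w) ∨ ((¬u ∧ v) ∧ w)) ∨ ((u ∧ v) ∧ ¬w))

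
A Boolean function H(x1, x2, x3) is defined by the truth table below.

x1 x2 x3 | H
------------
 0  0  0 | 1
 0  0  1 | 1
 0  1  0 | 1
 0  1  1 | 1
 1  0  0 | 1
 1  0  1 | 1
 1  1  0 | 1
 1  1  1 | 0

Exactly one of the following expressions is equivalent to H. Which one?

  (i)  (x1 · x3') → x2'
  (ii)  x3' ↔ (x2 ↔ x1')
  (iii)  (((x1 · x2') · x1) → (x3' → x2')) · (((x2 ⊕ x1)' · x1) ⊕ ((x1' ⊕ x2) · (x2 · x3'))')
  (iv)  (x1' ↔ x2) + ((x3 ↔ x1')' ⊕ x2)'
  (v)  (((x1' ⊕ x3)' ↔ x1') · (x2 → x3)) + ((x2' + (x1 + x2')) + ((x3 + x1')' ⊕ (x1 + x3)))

(i): at (1,1,0) it gives 0, but H = 1 — eliminated.
(ii): at (0,0,0) it gives 0, but H = 1 — eliminated.
(iv): at (0,0,0) it gives 0, but H = 1 — eliminated.
(v): at (0,1,0) it gives 0, but H = 1 — eliminated.
That leaves (iii). Evaluating it on every row reproduces the table of H exactly.

iii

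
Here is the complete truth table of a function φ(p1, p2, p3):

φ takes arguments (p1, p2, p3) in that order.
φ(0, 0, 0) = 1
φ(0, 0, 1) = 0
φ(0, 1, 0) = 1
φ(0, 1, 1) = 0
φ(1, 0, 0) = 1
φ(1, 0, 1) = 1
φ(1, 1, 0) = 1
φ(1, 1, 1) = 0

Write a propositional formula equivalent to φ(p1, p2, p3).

φ(p1, p2, p3) = ((((p1' · p2') · p3) + ((p1' · p2) · p3)) + ((p1 · p2) · p3))'

There are just 3 zero rows: (0,0,1), (0,1,1), (1,1,1). Their minterms are ¬p1·¬p2·p3, ¬p1·p2·p3, p1·p2·p3; the OR of those covers precisely the 0-outputs, and negating it yields φ.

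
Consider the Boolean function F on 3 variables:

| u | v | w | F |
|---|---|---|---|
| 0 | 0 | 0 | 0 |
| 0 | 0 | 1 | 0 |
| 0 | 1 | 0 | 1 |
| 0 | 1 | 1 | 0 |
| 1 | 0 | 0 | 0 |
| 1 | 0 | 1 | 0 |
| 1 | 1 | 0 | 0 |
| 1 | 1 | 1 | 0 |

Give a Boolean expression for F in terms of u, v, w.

F is 1 on exactly one input, (0,1,0), whose minterm is ¬u·v·¬w. So F is just that conjunction.

F(u, v, w) = (NOT u AND v) AND NOT w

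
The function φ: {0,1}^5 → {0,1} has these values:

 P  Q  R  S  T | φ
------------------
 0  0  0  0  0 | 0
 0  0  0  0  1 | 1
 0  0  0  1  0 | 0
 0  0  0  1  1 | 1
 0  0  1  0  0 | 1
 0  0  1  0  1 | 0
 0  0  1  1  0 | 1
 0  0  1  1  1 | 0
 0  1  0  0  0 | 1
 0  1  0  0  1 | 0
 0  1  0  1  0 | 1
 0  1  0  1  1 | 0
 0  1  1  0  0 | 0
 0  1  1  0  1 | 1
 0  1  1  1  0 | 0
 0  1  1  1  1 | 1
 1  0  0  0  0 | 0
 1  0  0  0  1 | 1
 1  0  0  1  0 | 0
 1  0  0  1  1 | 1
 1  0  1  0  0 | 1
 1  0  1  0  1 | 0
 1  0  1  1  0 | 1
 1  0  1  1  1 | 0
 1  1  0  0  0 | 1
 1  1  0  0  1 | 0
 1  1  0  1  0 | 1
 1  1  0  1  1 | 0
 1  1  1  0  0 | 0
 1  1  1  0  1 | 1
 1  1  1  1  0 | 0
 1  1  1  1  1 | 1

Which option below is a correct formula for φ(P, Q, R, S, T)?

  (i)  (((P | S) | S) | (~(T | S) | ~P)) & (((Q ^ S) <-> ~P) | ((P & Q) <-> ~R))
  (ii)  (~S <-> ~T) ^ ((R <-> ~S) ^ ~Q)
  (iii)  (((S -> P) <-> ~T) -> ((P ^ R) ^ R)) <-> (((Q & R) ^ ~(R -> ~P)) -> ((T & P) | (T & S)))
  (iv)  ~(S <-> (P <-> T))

ii

(i) fails at (0,0,0,0,1): the formula yields 0, φ is 1.
(iii) fails at (0,0,0,1,0): the formula yields 1, φ is 0.
(iv) fails at (0,0,0,0,0): the formula yields 1, φ is 0.
That leaves (ii). Evaluating it on every row reproduces the table of φ exactly.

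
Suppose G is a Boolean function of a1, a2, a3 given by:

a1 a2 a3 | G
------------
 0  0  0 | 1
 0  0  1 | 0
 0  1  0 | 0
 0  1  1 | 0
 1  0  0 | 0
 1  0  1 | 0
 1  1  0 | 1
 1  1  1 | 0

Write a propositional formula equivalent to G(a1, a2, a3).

G(a1, a2, a3) = ((¬a1 ∧ ¬a2) ∧ ¬a3) ∨ ((a1 ∧ a2) ∧ ¬a3)

Collect the rows where G=1 — (0,0,0), (1,1,0) — and write one minterm per row: ¬a1·¬a2·¬a3, a1·a2·¬a3. Their union (logical OR) reproduces the table exactly.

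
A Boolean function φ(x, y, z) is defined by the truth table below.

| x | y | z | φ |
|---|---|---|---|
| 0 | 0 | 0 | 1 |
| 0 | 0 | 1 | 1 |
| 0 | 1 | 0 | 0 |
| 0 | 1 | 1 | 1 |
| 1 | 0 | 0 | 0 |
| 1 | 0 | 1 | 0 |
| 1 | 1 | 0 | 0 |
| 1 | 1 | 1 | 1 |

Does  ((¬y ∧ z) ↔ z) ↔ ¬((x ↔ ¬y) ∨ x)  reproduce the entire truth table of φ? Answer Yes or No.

Yes

Test each input against both φ and the formula:
  x=0, y=0, z=0: formula gives 1, φ = 1 ✓
  x=0, y=0, z=1: formula gives 1, φ = 1 ✓
  x=0, y=1, z=0: formula gives 0, φ = 0 ✓
  x=0, y=1, z=1: formula gives 1, φ = 1 ✓
  x=1, y=0, z=0: formula gives 0, φ = 0 ✓
  … (the remaining 3 rows also agree.)
All 8 rows match — the expression computes φ exactly.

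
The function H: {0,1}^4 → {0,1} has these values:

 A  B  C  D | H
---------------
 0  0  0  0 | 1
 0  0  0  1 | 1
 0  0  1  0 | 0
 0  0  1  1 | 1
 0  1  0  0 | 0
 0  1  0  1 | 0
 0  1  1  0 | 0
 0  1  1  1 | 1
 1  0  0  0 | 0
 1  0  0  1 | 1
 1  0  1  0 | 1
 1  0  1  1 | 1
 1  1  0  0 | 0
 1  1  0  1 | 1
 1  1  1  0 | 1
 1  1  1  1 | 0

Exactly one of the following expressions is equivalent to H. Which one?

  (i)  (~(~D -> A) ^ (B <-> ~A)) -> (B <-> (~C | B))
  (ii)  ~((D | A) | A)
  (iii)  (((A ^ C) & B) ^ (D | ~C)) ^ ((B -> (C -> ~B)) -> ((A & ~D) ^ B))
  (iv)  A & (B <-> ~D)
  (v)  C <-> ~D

(i) disagrees with H on (0,0,0,0) (formula → 0, table → 1); rule it out.
(ii) disagrees with H on (0,0,0,1) (formula → 0, table → 1); rule it out.
(iv) disagrees with H on (0,0,0,0) (formula → 0, table → 1); rule it out.
(v) disagrees with H on (0,0,0,0) (formula → 0, table → 1); rule it out.
Only (iii) survives; checking it on all 16 rows confirms it matches H.

iii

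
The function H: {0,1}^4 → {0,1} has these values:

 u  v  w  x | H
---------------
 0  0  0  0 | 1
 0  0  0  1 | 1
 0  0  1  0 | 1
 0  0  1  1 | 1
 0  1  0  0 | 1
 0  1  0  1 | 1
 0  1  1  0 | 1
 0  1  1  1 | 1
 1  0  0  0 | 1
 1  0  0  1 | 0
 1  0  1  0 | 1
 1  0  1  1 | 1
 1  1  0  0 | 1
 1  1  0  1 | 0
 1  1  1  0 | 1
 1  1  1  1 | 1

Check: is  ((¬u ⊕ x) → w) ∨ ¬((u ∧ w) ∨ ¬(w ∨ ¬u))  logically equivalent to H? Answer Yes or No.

Yes

Test each input against both H and the formula:
  u=0, v=0, w=0, x=0: formula gives 1, H = 1 ✓
  u=0, v=0, w=0, x=1: formula gives 1, H = 1 ✓
  u=0, v=0, w=1, x=0: formula gives 1, H = 1 ✓
  u=0, v=0, w=1, x=1: formula gives 1, H = 1 ✓
  …and likewise for the remaining 12 rows.
Every row agrees, so the formula is equivalent.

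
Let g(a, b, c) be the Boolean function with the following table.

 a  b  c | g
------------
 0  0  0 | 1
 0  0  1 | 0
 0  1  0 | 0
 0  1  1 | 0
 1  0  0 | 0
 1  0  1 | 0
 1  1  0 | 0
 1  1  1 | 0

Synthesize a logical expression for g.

g(a, b, c) = not ((a or b) or c)

The output is 1 only when every input is 0 — NOR of all inputs.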